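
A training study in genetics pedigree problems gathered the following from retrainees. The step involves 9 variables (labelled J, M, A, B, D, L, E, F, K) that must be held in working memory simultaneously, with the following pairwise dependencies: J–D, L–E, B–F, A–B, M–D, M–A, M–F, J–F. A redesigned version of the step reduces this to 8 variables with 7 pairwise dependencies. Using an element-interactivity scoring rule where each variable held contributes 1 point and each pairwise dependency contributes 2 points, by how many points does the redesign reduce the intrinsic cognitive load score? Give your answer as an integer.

Original: 9 × 1 + 8 × 2 = 9 + 16 = 25.
Redesigned: 8 × 1 + 7 × 2 = 8 + 14 = 22.
Reduction = 25 − 22 = 3.

3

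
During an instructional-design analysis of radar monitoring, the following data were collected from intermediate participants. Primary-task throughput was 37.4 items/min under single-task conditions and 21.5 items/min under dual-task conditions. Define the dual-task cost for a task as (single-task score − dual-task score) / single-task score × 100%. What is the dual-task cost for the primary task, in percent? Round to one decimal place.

42.5

Cost = (37.4 − 21.5) / 37.4 × 100%
     = 15.9000 / 37.4 × 100% = 42.5134%.
≈ 42.5%.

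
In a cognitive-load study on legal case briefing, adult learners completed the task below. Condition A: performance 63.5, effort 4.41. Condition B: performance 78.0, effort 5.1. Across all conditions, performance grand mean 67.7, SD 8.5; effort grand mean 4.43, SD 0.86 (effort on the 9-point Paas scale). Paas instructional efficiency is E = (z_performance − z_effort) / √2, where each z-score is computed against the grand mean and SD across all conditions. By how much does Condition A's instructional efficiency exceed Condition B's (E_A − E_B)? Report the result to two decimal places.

-0.64

Condition A: z_P = (63.5 − 67.7)/8.5 = -0.4941; z_E = (4.41 − 4.43)/0.86 = -0.0233; E_A = (-0.4941 − (-0.0233))/√2 = -0.3329.
Condition B: z_P = (78.0 − 67.7)/8.5 = 1.2118; z_E = (5.1 − 4.43)/0.86 = 0.7791; E_B = (1.2118 − 0.7791)/√2 = 0.3060.
E_A − E_B = -0.3329 − 0.3060 = -0.6389 ≈ -0.64.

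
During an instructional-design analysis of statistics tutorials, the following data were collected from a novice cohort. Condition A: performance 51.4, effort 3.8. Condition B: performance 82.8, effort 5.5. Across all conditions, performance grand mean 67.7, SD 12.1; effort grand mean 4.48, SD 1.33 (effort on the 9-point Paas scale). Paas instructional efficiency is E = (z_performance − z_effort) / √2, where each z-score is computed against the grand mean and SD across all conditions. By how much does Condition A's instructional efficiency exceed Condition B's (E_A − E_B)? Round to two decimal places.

-0.93

Condition A: z_P = (51.4 − 67.7)/12.1 = -1.3471; z_E = (3.8 − 4.48)/1.33 = -0.5113; E_A = (-1.3471 − (-0.5113))/√2 = -0.5910.
Condition B: z_P = (82.8 − 67.7)/12.1 = 1.2479; z_E = (5.5 − 4.48)/1.33 = 0.7669; E_B = (1.2479 − 0.7669)/√2 = 0.3401.
E_A − E_B = -0.5910 − 0.3401 = -0.9311 ≈ -0.93.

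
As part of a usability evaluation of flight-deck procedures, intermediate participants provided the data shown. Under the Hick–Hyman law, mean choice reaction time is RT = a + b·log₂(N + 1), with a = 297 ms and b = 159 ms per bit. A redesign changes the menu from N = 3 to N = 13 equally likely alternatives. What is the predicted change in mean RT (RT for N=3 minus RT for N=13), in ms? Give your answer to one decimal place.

RT(3) = 297 + 159·log₂(4) = 297 + 159·2.0000 = 615.0000 ms.
RT(13) = 297 + 159·log₂(14) = 297 + 159·3.8074 = 902.3766 ms.
Difference = 615.0000 − 902.3766 = -287.3766 ≈ -287.4 ms.

-287.4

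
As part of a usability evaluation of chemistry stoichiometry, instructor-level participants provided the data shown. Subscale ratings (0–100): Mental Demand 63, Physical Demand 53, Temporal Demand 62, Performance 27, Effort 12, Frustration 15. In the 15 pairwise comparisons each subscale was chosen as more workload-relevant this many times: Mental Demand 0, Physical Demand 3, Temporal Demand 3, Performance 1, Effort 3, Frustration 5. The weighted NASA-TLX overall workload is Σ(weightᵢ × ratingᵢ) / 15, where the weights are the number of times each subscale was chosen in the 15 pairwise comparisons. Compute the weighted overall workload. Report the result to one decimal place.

The tallies are the weights (they sum to 15).
Weighted sum = 0·63 + 3·53 + 3·62 + 1·27 + 3·12 + 5·15
            = 0 + 159 + 186 + 27 + 36 + 75 = 483.
Overall workload = 483 / 15 = 32.2000 ≈ 32.2.

32.2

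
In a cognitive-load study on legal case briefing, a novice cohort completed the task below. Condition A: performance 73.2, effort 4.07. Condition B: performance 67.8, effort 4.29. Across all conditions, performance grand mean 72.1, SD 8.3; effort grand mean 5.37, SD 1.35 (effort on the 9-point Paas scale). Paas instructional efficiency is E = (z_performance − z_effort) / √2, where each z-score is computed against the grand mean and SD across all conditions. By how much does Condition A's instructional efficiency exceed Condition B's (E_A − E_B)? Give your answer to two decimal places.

Condition A: z_P = (73.2 − 72.1)/8.3 = 0.1325; z_E = (4.07 − 5.37)/1.35 = -0.9630; E_A = (0.1325 − (-0.9630))/√2 = 0.7746.
Condition B: z_P = (67.8 − 72.1)/8.3 = -0.5181; z_E = (4.29 − 5.37)/1.35 = -0.8000; E_B = (-0.5181 − (-0.8000))/√2 = 0.1993.
E_A − E_B = 0.7746 − 0.1993 = 0.5753 ≈ 0.58.

0.58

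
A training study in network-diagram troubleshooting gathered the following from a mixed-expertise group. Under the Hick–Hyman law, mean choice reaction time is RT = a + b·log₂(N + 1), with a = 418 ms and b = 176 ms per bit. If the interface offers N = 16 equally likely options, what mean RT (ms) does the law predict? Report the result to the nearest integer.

log₂(16 + 1) = log₂(17) = 4.0875.
RT = 418 + 176 × 4.0875 = 418 + 719.4000 = 1137.4000 ms.
≈ 1137 ms.

1137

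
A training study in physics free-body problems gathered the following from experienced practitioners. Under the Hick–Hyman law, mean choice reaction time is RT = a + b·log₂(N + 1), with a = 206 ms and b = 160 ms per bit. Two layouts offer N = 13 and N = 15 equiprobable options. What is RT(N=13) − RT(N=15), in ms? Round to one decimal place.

RT(13) = 206 + 160·log₂(14) = 206 + 160·3.8074 = 815.1840 ms.
RT(15) = 206 + 160·log₂(16) = 206 + 160·4.0000 = 846.0000 ms.
Difference = 815.1840 − 846.0000 = -30.8160 ≈ -30.8 ms.

-30.8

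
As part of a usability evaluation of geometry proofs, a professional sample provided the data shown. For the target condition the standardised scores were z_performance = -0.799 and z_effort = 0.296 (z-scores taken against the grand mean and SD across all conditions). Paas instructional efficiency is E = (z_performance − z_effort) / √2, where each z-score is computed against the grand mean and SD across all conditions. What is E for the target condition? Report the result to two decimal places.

-0.77

z_P − z_E = -0.799 − 0.296 = -1.0950.
E = -1.0950 / √2 = -1.0950 / 1.41421 = -0.7743 ≈ -0.77.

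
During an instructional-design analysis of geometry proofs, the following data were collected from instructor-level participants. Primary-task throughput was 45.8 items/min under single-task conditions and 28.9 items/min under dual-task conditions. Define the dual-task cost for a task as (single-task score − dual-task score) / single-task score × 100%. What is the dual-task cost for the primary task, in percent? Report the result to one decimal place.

Cost = (45.8 − 28.9) / 45.8 × 100%
     = 16.9000 / 45.8 × 100% = 36.8996%.
≈ 36.9%.

36.9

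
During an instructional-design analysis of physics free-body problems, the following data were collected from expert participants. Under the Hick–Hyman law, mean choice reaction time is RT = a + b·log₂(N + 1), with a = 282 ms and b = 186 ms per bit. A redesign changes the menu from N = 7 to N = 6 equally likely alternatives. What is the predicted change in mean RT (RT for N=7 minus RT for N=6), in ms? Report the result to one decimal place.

35.8

RT(7) = 282 + 186·log₂(8) = 282 + 186·3.0000 = 840.0000 ms.
RT(6) = 282 + 186·log₂(7) = 282 + 186·2.8074 = 804.1764 ms.
Difference = 840.0000 − 804.1764 = 35.8236 ≈ 35.8 ms.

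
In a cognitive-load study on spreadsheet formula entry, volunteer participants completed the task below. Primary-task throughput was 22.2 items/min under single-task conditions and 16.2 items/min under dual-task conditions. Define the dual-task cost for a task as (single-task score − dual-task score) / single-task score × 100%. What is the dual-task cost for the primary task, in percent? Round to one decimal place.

Cost = (22.2 − 16.2) / 22.2 × 100%
     = 6.0000 / 22.2 × 100% = 27.0270%.
≈ 27.0%.

27.0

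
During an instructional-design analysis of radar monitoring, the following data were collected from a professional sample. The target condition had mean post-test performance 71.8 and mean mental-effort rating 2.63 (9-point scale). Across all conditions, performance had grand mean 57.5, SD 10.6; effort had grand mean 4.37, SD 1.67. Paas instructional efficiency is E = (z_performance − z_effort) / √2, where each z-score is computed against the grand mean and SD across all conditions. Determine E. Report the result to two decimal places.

z_performance = (71.8 − 57.5) / 10.6 = 14.3000 / 10.6 = 1.3491.
z_effort = (2.63 − 4.37) / 1.67 = -1.7400 / 1.67 = -1.0419.
z_P − z_E = 1.3491 − (-1.0419) = 2.3910.
E = 2.3910 / √2 = 2.3910 / 1.41421 = 1.6907 ≈ 1.69.

1.69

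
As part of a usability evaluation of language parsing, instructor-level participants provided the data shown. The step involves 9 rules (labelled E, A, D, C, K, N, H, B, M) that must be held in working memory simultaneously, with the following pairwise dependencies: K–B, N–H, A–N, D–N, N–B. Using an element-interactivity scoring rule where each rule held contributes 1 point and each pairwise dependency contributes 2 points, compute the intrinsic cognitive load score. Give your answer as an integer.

Count of rules held simultaneously: 9.
Count of pairwise dependencies listed: 5.
Element contribution: 9 × 1 = 9.
Interaction contribution: 5 × 2 = 10.
Intrinsic load = 9 + 10 = 19.

19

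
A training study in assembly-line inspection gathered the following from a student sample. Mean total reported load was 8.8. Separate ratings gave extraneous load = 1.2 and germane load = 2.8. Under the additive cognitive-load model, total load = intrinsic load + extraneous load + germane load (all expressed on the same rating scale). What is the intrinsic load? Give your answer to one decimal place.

intrinsic load = total − extraneous − germane
             = 8.8 − 1.2 − 2.8 = 4.8.

4.8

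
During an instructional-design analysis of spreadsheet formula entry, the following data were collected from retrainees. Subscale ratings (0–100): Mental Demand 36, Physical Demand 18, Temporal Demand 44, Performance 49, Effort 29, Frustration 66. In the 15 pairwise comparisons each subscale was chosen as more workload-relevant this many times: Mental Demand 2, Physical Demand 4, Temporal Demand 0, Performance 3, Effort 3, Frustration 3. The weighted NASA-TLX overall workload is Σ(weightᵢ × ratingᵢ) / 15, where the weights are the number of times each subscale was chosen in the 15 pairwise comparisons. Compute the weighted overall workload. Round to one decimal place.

The tallies are the weights (they sum to 15).
Weighted sum = 2·36 + 4·18 + 0·44 + 3·49 + 3·29 + 3·66
            = 72 + 72 + 0 + 147 + 87 + 198 = 576.
Overall workload = 576 / 15 = 38.4000 ≈ 38.4.

38.4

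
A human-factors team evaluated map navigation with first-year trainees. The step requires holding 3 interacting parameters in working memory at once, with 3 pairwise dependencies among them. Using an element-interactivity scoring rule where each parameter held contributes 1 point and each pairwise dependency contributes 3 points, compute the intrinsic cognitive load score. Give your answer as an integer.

Element contribution: 3 × 1 = 3.
Interaction contribution: 3 × 3 = 9.
Intrinsic load = 3 + 9 = 12.

12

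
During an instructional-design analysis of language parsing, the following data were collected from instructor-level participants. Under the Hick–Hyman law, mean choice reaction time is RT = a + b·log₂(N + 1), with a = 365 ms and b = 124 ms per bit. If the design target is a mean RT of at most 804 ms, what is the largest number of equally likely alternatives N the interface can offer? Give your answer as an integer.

Set 365 + 124·log₂(N + 1) ≤ 804.
log₂(N + 1) ≤ (804 − 365) / 124 = 3.5403.
N + 1 ≤ 2^3.5403 = 11.6342.
N ≤ 10.6342, so the largest integer N is 10.

10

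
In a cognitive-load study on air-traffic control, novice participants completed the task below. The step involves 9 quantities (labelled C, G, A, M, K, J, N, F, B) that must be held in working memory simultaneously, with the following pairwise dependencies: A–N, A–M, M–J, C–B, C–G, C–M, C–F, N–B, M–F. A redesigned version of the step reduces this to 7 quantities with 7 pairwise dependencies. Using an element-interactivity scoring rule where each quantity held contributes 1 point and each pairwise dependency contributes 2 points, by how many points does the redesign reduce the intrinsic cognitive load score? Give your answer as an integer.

Original: 9 × 1 + 9 × 2 = 9 + 18 = 27.
Redesigned: 7 × 1 + 7 × 2 = 7 + 14 = 21.
Reduction = 27 − 21 = 6.

6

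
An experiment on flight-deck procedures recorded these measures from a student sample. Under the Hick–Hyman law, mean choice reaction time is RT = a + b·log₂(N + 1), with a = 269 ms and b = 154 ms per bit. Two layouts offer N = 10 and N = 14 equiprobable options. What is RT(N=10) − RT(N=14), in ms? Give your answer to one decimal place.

RT(10) = 269 + 154·log₂(11) = 269 + 154·3.4594 = 801.7476 ms.
RT(14) = 269 + 154·log₂(15) = 269 + 154·3.9069 = 870.6626 ms.
Difference = 801.7476 − 870.6626 = -68.9150 ≈ -68.9 ms.

-68.9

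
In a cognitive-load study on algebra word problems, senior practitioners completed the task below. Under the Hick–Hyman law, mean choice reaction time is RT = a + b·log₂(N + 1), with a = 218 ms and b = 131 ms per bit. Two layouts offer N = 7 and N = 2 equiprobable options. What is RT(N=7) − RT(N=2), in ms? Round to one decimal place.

RT(7) = 218 + 131·log₂(8) = 218 + 131·3.0000 = 611.0000 ms.
RT(2) = 218 + 131·log₂(3) = 218 + 131·1.5850 = 425.6350 ms.
Difference = 611.0000 − 425.6350 = 185.3650 ≈ 185.4 ms.

185.4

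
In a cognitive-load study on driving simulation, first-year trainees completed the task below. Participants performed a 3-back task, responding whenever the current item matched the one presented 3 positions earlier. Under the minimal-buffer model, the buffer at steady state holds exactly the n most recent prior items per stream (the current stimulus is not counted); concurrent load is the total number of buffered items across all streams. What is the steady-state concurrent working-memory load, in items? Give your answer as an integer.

The buffer holds the 3 most recent prior items.
Steady-state concurrent load = 3 items.

3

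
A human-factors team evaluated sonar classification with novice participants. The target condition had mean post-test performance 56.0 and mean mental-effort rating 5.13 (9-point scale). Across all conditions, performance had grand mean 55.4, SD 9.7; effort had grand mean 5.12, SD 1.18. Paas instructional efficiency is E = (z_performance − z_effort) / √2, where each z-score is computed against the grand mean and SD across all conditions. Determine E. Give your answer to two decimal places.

z_performance = (56.0 − 55.4) / 9.7 = 0.6000 / 9.7 = 0.0619.
z_effort = (5.13 − 5.12) / 1.18 = 0.0100 / 1.18 = 0.0085.
z_P − z_E = 0.0619 − 0.0085 = 0.0534.
E = 0.0534 / √2 = 0.0534 / 1.41421 = 0.0378 ≈ 0.04.

0.04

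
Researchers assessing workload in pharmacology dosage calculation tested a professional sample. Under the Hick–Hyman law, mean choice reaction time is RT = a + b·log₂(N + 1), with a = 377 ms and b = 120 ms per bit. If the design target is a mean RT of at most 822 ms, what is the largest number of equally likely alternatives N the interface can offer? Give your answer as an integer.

12

Set 377 + 120·log₂(N + 1) ≤ 822.
log₂(N + 1) ≤ (822 − 377) / 120 = 3.7083.
N + 1 ≤ 2^3.7083 = 13.0710.
N ≤ 12.0710, so the largest integer N is 12.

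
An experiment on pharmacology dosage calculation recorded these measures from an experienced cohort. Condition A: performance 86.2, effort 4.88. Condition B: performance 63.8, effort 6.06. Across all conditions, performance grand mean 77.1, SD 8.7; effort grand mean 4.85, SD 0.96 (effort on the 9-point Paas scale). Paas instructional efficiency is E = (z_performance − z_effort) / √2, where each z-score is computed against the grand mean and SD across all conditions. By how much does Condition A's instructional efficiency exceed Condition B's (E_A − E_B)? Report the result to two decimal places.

2.69

Condition A: z_P = (86.2 − 77.1)/8.7 = 1.0460; z_E = (4.88 − 4.85)/0.96 = 0.0313; E_A = (1.0460 − 0.0313)/√2 = 0.7175.
Condition B: z_P = (63.8 − 77.1)/8.7 = -1.5287; z_E = (6.06 − 4.85)/0.96 = 1.2604; E_B = (-1.5287 − 1.2604)/√2 = -1.9722.
E_A − E_B = 0.7175 − (-1.9722) = 2.6897 ≈ 2.69.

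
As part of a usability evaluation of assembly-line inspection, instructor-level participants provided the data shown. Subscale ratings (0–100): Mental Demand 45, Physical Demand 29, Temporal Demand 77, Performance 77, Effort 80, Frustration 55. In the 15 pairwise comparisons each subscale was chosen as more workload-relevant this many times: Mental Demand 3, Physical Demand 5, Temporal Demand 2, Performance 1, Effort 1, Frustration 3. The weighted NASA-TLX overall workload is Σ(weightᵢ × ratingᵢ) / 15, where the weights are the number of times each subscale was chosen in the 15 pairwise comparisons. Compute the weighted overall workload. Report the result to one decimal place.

50.4

The tallies are the weights (they sum to 15).
Weighted sum = 3·45 + 5·29 + 2·77 + 1·77 + 1·80 + 3·55
            = 135 + 145 + 154 + 77 + 80 + 165 = 756.
Overall workload = 756 / 15 = 50.4000 ≈ 50.4.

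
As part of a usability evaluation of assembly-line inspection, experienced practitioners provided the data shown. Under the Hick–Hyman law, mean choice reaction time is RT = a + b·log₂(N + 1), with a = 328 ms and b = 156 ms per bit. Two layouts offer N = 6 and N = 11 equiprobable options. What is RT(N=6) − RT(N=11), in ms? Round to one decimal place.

-121.3

RT(6) = 328 + 156·log₂(7) = 328 + 156·2.8074 = 765.9544 ms.
RT(11) = 328 + 156·log₂(12) = 328 + 156·3.5850 = 887.2600 ms.
Difference = 765.9544 − 887.2600 = -121.3056 ≈ -121.3 ms.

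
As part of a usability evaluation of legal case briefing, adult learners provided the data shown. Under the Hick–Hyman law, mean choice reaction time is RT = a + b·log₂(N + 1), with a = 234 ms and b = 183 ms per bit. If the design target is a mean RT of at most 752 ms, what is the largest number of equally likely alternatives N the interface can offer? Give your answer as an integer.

6

Set 234 + 183·log₂(N + 1) ≤ 752.
log₂(N + 1) ≤ (752 − 234) / 183 = 2.8306.
N + 1 ≤ 2^2.8306 = 7.1137.
N ≤ 6.1137, so the largest integer N is 6.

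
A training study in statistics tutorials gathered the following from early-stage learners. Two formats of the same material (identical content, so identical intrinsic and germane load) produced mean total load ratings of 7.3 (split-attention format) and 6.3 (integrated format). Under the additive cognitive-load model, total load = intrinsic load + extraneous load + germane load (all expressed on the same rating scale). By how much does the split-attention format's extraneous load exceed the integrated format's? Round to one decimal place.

Intrinsic and germane load are equal across formats, so the difference in total load equals the difference in extraneous load.
Extraneous-load difference = 7.3 − 6.3 = 1.0.

1.0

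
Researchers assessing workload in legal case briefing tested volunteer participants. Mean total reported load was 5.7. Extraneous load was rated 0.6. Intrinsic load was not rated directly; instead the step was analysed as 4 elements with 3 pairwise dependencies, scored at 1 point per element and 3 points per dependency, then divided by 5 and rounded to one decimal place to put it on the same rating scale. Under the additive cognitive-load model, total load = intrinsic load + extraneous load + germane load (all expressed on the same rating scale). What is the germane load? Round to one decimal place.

2.5

Intrinsic (element-interactivity): (4 × 1 + 3 × 3) / 5 = 13 / 5 = 2.6000 → 2.6.
germane load = total − intrinsic − extraneous
             = 5.7 − 2.6 − 0.6 = 2.5.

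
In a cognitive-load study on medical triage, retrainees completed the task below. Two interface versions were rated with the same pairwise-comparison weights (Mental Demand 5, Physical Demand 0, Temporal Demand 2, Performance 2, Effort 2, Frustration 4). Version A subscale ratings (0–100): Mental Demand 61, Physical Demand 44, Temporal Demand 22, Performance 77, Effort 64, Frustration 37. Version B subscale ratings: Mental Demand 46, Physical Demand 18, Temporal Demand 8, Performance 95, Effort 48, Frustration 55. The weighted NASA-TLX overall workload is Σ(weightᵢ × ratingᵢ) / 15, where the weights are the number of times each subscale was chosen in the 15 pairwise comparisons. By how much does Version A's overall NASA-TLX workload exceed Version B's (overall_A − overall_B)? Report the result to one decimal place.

1.8

Version A weighted sum = 5·61 + 0·44 + 2·22 + 2·77 + 2·64 + 4·37 = 305 + 0 + 44 + 154 + 128 + 148 = 779; overall_A = 779/15 = 51.9333.
Version B weighted sum = 5·46 + 0·18 + 2·8 + 2·95 + 2·48 + 4·55 = 230 + 0 + 16 + 190 + 96 + 220 = 752; overall_B = 752/15 = 50.1333.
Difference = 51.9333 − 50.1333 = 1.8000 ≈ 1.8.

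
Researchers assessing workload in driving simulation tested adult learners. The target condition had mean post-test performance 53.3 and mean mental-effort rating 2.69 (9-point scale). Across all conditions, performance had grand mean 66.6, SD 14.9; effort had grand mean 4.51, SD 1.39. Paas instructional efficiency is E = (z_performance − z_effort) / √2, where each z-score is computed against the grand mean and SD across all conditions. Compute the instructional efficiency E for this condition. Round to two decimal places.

0.29

z_performance = (53.3 − 66.6) / 14.9 = -13.3000 / 14.9 = -0.8926.
z_effort = (2.69 − 4.51) / 1.39 = -1.8200 / 1.39 = -1.3094.
z_P − z_E = -0.8926 − (-1.3094) = 0.4168.
E = 0.4168 / √2 = 0.4168 / 1.41421 = 0.2947 ≈ 0.29.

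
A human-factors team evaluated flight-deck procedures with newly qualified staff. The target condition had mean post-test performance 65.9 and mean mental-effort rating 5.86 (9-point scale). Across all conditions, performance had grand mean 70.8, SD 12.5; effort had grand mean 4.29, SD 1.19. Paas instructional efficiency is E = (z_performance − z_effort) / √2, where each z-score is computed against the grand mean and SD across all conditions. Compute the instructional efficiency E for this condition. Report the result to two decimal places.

z_performance = (65.9 − 70.8) / 12.5 = -4.9000 / 12.5 = -0.3920.
z_effort = (5.86 − 4.29) / 1.19 = 1.5700 / 1.19 = 1.3193.
z_P − z_E = -0.3920 − 1.3193 = -1.7113.
E = -1.7113 / √2 = -1.7113 / 1.41421 = -1.2101 ≈ -1.21.

-1.21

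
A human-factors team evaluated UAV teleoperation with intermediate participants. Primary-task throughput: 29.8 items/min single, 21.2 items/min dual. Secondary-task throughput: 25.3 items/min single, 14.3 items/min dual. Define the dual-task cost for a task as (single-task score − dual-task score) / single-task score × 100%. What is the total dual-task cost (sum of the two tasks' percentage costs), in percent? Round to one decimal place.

Primary cost = (29.8 − 21.2) / 29.8 × 100% = 28.8591%.
Secondary cost = (25.3 − 14.3) / 25.3 × 100% = 43.4783%.
Total = 28.8591% + 43.4783% = 72.3374% ≈ 72.3%.

72.3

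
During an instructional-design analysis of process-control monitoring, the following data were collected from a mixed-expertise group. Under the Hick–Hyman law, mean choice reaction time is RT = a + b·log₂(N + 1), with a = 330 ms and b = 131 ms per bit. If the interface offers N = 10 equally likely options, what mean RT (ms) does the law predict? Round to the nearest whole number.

783

log₂(10 + 1) = log₂(11) = 3.4594.
RT = 330 + 131 × 3.4594 = 330 + 453.1814 = 783.1814 ms.
≈ 783 ms.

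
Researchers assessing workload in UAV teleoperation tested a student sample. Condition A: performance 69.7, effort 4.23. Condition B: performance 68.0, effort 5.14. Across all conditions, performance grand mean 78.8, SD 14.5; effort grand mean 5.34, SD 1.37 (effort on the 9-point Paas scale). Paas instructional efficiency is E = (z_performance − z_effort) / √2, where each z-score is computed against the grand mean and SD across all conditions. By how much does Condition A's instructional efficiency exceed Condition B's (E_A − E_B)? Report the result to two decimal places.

0.55

Condition A: z_P = (69.7 − 78.8)/14.5 = -0.6276; z_E = (4.23 − 5.34)/1.37 = -0.8102; E_A = (-0.6276 − (-0.8102))/√2 = 0.1291.
Condition B: z_P = (68.0 − 78.8)/14.5 = -0.7448; z_E = (5.14 − 5.34)/1.37 = -0.1460; E_B = (-0.7448 − (-0.1460))/√2 = -0.4234.
E_A − E_B = 0.1291 − (-0.4234) = 0.5525 ≈ 0.55.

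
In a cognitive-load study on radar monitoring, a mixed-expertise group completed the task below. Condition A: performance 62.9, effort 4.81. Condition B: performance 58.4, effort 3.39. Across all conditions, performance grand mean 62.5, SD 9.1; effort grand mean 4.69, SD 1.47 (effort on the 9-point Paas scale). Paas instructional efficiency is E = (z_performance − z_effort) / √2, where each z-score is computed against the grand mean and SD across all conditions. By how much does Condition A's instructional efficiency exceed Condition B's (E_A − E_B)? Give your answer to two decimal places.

Condition A: z_P = (62.9 − 62.5)/9.1 = 0.0440; z_E = (4.81 − 4.69)/1.47 = 0.0816; E_A = (0.0440 − 0.0816)/√2 = -0.0266.
Condition B: z_P = (58.4 − 62.5)/9.1 = -0.4505; z_E = (3.39 − 4.69)/1.47 = -0.8844; E_B = (-0.4505 − (-0.8844))/√2 = 0.3068.
E_A − E_B = -0.0266 − 0.3068 = -0.3334 ≈ -0.33.

-0.33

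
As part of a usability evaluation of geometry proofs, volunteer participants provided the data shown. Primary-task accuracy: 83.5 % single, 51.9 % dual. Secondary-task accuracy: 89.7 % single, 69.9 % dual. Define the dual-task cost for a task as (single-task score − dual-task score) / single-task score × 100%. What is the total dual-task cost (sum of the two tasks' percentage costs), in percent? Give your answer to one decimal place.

Primary cost = (83.5 − 51.9) / 83.5 × 100% = 37.8443%.
Secondary cost = (89.7 − 69.9) / 89.7 × 100% = 22.0736%.
Total = 37.8443% + 22.0736% = 59.9179% ≈ 59.9%.

59.9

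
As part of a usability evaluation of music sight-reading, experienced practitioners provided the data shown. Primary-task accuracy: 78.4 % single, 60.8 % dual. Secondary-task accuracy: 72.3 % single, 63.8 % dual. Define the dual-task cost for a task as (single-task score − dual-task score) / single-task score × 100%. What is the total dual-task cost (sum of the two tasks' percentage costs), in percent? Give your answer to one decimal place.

34.2

Primary cost = (78.4 − 60.8) / 78.4 × 100% = 22.4490%.
Secondary cost = (72.3 − 63.8) / 72.3 × 100% = 11.7566%.
Total = 22.4490% + 11.7566% = 34.2056% ≈ 34.2%.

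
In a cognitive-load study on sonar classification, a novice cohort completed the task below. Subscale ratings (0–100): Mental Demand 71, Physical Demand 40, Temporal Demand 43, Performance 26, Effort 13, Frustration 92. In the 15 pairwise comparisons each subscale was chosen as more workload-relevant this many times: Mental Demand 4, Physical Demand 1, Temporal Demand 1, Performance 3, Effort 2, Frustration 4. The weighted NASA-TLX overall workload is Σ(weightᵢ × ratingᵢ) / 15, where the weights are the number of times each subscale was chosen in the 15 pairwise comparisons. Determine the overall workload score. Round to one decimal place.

The tallies are the weights (they sum to 15).
Weighted sum = 4·71 + 1·40 + 1·43 + 3·26 + 2·13 + 4·92
            = 284 + 40 + 43 + 78 + 26 + 368 = 839.
Overall workload = 839 / 15 = 55.9333 ≈ 55.9.

55.9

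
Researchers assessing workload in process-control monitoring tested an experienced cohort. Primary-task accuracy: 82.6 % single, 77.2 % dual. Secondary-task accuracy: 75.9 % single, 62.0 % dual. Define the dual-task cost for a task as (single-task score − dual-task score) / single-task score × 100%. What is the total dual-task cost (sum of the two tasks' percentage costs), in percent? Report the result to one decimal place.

24.9

Primary cost = (82.6 − 77.2) / 82.6 × 100% = 6.5375%.
Secondary cost = (75.9 − 62.0) / 75.9 × 100% = 18.3136%.
Total = 6.5375% + 18.3136% = 24.8511% ≈ 24.9%.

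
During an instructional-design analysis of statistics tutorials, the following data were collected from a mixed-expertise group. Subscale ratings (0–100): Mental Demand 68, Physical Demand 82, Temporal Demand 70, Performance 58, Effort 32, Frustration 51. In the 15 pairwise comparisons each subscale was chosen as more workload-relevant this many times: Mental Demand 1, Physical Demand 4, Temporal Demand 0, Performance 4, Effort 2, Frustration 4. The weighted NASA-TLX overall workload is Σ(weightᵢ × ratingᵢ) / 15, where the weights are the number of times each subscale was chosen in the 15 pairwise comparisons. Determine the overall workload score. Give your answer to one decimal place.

59.7

The tallies are the weights (they sum to 15).
Weighted sum = 1·68 + 4·82 + 0·70 + 4·58 + 2·32 + 4·51
            = 68 + 328 + 0 + 232 + 64 + 204 = 896.
Overall workload = 896 / 15 = 59.7333 ≈ 59.7.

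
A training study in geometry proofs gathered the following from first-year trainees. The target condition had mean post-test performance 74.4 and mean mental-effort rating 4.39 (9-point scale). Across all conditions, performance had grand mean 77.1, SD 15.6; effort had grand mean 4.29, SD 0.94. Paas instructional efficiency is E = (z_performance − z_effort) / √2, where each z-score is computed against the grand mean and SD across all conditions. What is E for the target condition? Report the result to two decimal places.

-0.20

z_performance = (74.4 − 77.1) / 15.6 = -2.7000 / 15.6 = -0.1731.
z_effort = (4.39 − 4.29) / 0.94 = 0.1000 / 0.94 = 0.1064.
z_P − z_E = -0.1731 − 0.1064 = -0.2795.
E = -0.2795 / √2 = -0.2795 / 1.41421 = -0.1976 ≈ -0.20.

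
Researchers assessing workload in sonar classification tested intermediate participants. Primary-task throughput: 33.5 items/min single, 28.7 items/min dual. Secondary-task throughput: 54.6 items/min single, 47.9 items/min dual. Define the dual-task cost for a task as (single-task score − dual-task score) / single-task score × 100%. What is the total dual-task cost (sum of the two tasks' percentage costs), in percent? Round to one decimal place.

26.6

Primary cost = (33.5 − 28.7) / 33.5 × 100% = 14.3284%.
Secondary cost = (54.6 − 47.9) / 54.6 × 100% = 12.2711%.
Total = 14.3284% + 12.2711% = 26.5995% ≈ 26.6%.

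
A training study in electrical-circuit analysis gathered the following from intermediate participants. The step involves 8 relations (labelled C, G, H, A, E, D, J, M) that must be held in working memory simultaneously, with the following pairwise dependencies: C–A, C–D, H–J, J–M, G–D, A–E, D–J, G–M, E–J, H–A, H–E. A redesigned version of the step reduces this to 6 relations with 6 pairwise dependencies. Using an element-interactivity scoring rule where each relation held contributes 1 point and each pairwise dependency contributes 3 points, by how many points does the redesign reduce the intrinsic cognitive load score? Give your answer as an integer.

17

Original: 8 × 1 + 11 × 3 = 8 + 33 = 41.
Redesigned: 6 × 1 + 6 × 3 = 6 + 18 = 24.
Reduction = 41 − 24 = 17.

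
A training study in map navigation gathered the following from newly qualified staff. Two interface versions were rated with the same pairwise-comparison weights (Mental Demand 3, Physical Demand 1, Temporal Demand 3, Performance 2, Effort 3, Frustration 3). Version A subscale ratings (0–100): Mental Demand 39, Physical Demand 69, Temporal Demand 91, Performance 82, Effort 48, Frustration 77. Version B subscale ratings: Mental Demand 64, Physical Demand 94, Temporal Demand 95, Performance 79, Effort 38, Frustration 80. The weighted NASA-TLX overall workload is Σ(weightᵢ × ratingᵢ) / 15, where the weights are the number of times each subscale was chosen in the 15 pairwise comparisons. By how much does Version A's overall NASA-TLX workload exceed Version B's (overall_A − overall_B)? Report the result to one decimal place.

Version A weighted sum = 3·39 + 1·69 + 3·91 + 2·82 + 3·48 + 3·77 = 117 + 69 + 273 + 164 + 144 + 231 = 998; overall_A = 998/15 = 66.5333.
Version B weighted sum = 3·64 + 1·94 + 3·95 + 2·79 + 3·38 + 3·80 = 192 + 94 + 285 + 158 + 114 + 240 = 1083; overall_B = 1083/15 = 72.2000.
Difference = 66.5333 − 72.2000 = -5.6667 ≈ -5.7.

-5.7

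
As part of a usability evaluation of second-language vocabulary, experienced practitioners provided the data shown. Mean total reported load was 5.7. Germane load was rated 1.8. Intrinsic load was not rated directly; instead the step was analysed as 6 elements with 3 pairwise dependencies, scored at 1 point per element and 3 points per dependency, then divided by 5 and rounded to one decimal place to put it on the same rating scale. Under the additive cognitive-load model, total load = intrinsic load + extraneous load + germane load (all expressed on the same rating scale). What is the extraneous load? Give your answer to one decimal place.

0.9

Intrinsic (element-interactivity): (6 × 1 + 3 × 3) / 5 = 15 / 5 = 3.0000 → 3.0.
extraneous load = total − intrinsic − germane
             = 5.7 − 3.0 − 1.8 = 0.9.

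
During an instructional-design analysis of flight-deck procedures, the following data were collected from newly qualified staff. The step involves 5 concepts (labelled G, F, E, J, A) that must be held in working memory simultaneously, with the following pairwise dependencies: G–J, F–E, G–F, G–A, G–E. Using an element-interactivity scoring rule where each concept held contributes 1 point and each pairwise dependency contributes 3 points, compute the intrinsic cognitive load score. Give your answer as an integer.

Count of concepts held simultaneously: 5.
Count of pairwise dependencies listed: 5.
Element contribution: 5 × 1 = 5.
Interaction contribution: 5 × 3 = 15.
Intrinsic load = 5 + 15 = 20.

20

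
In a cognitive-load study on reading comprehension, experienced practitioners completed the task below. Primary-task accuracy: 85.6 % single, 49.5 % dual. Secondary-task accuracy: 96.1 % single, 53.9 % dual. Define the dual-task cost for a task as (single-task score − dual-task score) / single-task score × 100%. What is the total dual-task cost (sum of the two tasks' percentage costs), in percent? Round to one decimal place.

Primary cost = (85.6 − 49.5) / 85.6 × 100% = 42.1729%.
Secondary cost = (96.1 − 53.9) / 96.1 × 100% = 43.9126%.
Total = 42.1729% + 43.9126% = 86.0855% ≈ 86.1%.

86.1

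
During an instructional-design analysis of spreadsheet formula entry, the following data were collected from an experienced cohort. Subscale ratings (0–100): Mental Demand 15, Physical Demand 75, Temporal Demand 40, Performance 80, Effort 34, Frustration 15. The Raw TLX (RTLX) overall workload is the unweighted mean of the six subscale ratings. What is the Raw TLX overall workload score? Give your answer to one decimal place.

43.2

Sum of ratings = 15 + 75 + 40 + 80 + 34 + 15 = 259.
RTLX = 259 / 6 = 43.1667 ≈ 43.2.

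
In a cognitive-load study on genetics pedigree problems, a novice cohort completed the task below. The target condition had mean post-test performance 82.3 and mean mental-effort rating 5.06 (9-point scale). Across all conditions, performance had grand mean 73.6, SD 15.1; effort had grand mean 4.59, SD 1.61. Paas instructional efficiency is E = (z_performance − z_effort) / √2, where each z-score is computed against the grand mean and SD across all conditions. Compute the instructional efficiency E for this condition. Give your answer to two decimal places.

z_performance = (82.3 − 73.6) / 15.1 = 8.7000 / 15.1 = 0.5762.
z_effort = (5.06 − 4.59) / 1.61 = 0.4700 / 1.61 = 0.2919.
z_P − z_E = 0.5762 − 0.2919 = 0.2843.
E = 0.2843 / √2 = 0.2843 / 1.41421 = 0.2010 ≈ 0.20.

0.20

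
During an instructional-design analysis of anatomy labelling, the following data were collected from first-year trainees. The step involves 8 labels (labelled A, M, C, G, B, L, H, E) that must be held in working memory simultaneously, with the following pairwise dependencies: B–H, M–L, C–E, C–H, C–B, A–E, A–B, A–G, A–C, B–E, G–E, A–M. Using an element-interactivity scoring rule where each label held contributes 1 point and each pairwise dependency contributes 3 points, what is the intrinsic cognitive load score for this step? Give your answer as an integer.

Count of labels held simultaneously: 8.
Count of pairwise dependencies listed: 12.
Element contribution: 8 × 1 = 8.
Interaction contribution: 12 × 3 = 36.
Intrinsic load = 8 + 36 = 44.

44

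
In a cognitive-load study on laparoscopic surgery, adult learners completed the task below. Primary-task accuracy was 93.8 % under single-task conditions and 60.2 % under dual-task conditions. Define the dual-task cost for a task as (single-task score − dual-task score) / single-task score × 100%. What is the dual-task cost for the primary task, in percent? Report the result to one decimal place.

Cost = (93.8 − 60.2) / 93.8 × 100%
     = 33.6000 / 93.8 × 100% = 35.8209%.
≈ 35.8%.

35.8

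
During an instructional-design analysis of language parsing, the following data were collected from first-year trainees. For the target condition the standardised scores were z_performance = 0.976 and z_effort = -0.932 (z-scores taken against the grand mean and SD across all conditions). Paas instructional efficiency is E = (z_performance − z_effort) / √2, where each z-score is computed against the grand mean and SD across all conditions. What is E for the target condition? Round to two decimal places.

z_P − z_E = 0.976 − (-0.932) = 1.9080.
E = 1.9080 / √2 = 1.9080 / 1.41421 = 1.3492 ≈ 1.35.

1.35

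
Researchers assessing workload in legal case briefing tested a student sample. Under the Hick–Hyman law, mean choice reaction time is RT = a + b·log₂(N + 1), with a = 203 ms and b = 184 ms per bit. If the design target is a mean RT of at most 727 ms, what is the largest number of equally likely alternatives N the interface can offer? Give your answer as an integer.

6

Set 203 + 184·log₂(N + 1) ≤ 727.
log₂(N + 1) ≤ (727 − 203) / 184 = 2.8478.
N + 1 ≤ 2^2.8478 = 7.1990.
N ≤ 6.1990, so the largest integer N is 6.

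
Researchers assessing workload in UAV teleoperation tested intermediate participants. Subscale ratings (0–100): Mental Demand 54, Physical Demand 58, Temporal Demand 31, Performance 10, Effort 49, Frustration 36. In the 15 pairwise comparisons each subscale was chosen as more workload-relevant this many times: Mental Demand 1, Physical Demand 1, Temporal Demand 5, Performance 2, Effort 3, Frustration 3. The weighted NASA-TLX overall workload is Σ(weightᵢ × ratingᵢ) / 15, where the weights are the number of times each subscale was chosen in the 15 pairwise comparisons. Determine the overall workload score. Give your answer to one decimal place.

36.1

The tallies are the weights (they sum to 15).
Weighted sum = 1·54 + 1·58 + 5·31 + 2·10 + 3·49 + 3·36
            = 54 + 58 + 155 + 20 + 147 + 108 = 542.
Overall workload = 542 / 15 = 36.1333 ≈ 36.1.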